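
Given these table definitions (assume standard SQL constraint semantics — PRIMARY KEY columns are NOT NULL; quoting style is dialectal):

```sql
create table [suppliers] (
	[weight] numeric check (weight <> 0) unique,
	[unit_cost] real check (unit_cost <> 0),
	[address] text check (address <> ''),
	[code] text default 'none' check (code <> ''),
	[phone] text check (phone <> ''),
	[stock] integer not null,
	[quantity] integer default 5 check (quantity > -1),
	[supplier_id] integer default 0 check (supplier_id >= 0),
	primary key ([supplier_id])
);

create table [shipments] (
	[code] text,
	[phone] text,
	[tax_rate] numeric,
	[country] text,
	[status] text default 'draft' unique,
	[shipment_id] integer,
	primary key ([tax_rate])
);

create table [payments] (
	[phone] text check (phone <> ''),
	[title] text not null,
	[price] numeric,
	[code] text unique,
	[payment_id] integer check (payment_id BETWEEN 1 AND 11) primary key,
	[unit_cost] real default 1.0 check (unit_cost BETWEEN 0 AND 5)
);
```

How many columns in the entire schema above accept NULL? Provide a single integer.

suppliers: 6 nullable (weight, unit_cost, address, code, phone, quantity — PK (supplier_id) and explicit NOT NULL columns excluded).
shipments: 5 nullable (code, phone, country, status, shipment_id — PK (tax_rate) and explicit NOT NULL columns excluded).
payments: 4 nullable (phone, price, code, unit_cost — PK (payment_id) and explicit NOT NULL columns excluded).
Total: 6 + 5 + 4 = 15.

15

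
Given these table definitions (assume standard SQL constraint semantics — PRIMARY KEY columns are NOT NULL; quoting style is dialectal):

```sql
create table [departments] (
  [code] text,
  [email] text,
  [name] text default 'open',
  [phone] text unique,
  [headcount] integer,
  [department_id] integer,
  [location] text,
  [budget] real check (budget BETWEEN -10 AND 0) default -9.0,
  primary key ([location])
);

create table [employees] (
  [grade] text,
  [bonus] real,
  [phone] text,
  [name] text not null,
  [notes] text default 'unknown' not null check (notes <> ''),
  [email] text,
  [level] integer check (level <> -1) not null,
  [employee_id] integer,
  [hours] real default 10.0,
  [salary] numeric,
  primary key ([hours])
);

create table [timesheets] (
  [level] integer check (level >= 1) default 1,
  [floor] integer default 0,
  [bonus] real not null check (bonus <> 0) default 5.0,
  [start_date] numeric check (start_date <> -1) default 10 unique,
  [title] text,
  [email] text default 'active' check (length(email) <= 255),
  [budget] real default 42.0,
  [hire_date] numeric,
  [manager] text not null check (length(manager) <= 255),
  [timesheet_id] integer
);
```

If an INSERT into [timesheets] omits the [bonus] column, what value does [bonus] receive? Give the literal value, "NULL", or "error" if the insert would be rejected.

bonus has an explicit DEFAULT 5.0.
When the column is omitted from an INSERT, that default is used.

5.0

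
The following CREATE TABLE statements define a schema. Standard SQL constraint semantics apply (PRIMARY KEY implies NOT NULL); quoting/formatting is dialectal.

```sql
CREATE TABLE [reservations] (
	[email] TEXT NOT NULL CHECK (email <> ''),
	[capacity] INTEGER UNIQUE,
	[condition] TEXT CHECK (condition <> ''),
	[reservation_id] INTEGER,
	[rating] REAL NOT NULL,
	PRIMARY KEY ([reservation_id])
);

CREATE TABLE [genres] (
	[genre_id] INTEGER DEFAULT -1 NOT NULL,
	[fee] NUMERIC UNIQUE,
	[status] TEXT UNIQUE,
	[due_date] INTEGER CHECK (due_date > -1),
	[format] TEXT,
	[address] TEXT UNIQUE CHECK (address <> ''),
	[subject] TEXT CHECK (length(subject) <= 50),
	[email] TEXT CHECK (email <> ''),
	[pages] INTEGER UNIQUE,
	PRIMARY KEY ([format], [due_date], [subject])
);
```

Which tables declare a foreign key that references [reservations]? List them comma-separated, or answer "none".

none

No REFERENCES clause anywhere in the schema names reservations.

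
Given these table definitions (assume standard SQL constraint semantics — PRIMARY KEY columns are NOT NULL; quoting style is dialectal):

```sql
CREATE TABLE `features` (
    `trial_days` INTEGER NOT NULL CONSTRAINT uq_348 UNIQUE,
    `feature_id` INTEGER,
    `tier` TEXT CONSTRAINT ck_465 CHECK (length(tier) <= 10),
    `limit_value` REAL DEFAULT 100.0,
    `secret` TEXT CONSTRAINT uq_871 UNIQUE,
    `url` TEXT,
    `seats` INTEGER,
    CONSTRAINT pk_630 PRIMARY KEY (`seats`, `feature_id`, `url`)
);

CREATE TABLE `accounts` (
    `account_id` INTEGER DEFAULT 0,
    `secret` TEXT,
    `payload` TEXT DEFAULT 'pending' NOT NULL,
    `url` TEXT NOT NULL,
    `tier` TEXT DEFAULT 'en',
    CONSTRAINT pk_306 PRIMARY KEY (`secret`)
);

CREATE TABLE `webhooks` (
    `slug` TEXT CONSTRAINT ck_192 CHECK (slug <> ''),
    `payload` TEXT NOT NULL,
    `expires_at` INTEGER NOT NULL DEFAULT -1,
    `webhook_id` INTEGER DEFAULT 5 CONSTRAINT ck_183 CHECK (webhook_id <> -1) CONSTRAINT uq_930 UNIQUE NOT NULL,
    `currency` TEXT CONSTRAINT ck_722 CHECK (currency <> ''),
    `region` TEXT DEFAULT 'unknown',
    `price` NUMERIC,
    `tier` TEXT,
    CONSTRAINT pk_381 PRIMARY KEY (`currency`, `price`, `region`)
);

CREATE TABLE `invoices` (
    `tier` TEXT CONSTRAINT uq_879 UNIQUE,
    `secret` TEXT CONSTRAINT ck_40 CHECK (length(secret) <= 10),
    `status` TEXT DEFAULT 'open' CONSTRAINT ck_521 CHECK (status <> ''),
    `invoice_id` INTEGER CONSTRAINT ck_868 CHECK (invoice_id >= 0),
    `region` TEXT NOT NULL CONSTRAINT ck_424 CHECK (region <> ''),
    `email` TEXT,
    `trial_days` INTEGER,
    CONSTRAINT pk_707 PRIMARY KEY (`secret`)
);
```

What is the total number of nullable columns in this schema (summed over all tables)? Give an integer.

features: 3 nullable (tier, limit_value, secret — PK (seats, feature_id, url) and explicit NOT NULL columns excluded).
accounts: 2 nullable (account_id, tier — PK (secret) and explicit NOT NULL columns excluded).
webhooks: 2 nullable (slug, tier — PK (currency, price, region) and explicit NOT NULL columns excluded).
invoices: 5 nullable (tier, status, invoice_id, email, trial_days — PK (secret) and explicit NOT NULL columns excluded).
Total: 3 + 2 + 2 + 5 = 12.

12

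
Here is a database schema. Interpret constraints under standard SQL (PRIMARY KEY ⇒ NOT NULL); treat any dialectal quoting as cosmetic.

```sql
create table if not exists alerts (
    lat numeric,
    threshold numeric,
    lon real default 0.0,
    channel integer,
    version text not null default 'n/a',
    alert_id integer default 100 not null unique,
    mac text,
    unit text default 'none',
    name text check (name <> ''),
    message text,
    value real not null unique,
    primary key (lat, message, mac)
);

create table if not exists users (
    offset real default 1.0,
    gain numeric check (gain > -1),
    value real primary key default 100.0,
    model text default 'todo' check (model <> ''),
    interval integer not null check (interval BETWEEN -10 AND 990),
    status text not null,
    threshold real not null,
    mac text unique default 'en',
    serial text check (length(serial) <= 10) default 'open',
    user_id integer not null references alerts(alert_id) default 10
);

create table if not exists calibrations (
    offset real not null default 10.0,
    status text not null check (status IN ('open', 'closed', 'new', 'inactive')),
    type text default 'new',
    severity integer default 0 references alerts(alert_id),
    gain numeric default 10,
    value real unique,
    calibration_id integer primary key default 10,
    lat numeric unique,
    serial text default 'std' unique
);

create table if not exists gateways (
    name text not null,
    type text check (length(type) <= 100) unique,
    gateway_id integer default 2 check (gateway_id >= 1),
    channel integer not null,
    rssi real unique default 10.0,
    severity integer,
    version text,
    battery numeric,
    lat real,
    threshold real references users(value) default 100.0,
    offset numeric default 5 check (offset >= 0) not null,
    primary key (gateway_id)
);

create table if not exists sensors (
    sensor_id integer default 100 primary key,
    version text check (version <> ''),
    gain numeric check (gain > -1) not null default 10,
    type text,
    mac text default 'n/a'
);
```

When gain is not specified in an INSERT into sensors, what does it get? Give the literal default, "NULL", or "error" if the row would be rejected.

10

gain has an explicit DEFAULT 10.
When the column is omitted from an INSERT, that default is used.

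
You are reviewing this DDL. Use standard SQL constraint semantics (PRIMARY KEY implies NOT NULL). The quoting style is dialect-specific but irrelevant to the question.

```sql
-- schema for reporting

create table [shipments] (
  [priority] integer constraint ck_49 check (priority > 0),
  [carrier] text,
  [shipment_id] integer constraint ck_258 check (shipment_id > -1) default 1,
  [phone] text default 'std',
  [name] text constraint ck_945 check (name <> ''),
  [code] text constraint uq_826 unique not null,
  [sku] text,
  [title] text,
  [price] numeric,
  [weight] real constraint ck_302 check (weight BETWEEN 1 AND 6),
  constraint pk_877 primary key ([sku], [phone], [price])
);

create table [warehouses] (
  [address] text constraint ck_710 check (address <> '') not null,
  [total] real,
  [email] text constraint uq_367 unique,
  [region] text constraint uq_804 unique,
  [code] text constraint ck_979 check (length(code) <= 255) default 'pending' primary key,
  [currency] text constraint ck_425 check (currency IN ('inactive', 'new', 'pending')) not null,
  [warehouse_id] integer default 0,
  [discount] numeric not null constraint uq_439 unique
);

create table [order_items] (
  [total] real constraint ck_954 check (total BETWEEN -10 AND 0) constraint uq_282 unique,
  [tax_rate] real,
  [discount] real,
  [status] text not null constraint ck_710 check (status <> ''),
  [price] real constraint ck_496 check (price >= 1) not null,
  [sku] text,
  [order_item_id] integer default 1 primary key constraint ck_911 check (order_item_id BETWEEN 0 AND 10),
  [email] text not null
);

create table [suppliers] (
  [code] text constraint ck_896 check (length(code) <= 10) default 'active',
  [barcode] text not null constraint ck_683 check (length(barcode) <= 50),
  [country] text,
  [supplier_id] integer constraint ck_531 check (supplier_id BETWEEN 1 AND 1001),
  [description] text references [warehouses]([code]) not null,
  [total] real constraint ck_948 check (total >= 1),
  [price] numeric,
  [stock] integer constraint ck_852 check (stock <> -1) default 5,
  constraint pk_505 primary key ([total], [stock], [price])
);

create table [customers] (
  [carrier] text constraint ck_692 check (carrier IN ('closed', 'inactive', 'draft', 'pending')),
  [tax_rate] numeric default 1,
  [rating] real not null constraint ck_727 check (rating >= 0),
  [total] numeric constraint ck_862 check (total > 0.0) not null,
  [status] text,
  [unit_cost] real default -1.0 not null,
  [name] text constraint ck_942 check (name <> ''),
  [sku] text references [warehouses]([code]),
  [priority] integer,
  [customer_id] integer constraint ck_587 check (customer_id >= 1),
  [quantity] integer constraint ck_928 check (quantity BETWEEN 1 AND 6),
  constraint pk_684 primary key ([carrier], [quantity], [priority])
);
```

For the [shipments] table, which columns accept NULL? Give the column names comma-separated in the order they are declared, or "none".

priority, carrier, shipment_id, name, title, weight

- priority: CHECK does not forbid NULL (a CHECK constraint passes when its expression is NULL) → nullable.
- carrier: no NOT NULL constraint applies → nullable.
- shipment_id: CHECK does not forbid NULL (a CHECK constraint passes when its expression is NULL) → nullable.
- phone: part of the PRIMARY KEY, which implies NOT NULL → not nullable.
- name: CHECK does not forbid NULL (a CHECK constraint passes when its expression is NULL) → nullable.
- code: declared NOT NULL → not nullable.
- sku: part of the PRIMARY KEY, which implies NOT NULL → not nullable.
- title: no NOT NULL constraint applies → nullable.
- price: part of the PRIMARY KEY, which implies NOT NULL → not nullable.
- weight: CHECK does not forbid NULL (a CHECK constraint passes when its expression is NULL) → nullable.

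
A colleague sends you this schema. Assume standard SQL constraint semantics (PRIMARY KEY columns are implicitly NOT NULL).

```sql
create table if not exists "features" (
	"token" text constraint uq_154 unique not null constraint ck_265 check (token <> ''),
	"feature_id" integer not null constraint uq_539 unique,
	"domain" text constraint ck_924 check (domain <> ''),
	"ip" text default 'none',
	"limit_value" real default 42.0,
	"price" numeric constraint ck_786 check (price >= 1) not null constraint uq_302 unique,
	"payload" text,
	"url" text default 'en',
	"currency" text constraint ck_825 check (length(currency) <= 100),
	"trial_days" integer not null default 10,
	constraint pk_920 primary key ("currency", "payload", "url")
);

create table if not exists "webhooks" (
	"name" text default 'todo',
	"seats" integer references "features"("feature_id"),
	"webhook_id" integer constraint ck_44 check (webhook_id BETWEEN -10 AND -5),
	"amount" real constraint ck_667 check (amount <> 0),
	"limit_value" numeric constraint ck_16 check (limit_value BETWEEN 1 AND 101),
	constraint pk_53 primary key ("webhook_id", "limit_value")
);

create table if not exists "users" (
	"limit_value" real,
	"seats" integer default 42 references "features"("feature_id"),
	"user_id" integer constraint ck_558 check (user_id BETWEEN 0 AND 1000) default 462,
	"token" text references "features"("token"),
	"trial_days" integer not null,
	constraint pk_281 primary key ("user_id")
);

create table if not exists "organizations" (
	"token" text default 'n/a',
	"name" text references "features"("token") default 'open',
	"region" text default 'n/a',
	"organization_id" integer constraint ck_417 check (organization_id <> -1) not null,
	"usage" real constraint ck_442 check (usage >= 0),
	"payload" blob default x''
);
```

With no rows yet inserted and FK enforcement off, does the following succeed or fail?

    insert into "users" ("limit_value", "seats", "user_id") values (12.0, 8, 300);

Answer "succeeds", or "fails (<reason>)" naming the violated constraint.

fails (NOT NULL on trial_days)

trial_days is omitted from the column list and has no DEFAULT, so it would receive NULL.
But trial_days is declared NOT NULL.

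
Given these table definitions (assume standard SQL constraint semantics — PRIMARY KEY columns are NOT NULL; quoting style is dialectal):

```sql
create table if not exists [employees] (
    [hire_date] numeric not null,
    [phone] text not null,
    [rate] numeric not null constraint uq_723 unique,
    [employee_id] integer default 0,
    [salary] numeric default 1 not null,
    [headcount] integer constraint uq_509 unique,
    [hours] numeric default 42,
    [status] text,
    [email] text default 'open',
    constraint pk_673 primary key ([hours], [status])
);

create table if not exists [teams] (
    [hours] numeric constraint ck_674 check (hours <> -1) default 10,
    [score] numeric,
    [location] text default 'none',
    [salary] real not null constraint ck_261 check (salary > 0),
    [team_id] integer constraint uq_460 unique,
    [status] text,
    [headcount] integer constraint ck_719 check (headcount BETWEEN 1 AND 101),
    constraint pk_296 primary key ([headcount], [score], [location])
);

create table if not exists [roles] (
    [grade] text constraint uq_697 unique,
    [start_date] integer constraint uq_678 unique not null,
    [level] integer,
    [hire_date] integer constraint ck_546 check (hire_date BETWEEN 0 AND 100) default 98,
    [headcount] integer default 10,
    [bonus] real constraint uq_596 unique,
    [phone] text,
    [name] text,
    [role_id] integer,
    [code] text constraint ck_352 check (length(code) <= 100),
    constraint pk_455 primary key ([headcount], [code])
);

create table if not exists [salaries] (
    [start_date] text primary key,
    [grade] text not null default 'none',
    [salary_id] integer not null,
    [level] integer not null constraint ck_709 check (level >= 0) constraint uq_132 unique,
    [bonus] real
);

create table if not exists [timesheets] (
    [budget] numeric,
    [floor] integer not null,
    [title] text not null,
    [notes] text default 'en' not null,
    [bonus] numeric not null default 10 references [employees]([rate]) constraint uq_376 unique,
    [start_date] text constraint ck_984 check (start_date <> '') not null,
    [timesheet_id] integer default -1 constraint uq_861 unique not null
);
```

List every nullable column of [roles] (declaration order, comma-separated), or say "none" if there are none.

- grade: UNIQUE does not imply NOT NULL → nullable.
- start_date: declared NOT NULL → not nullable.
- level: no NOT NULL constraint applies → nullable.
- hire_date: CHECK does not forbid NULL (a CHECK constraint passes when its expression is NULL) → nullable.
- headcount: part of the PRIMARY KEY, which implies NOT NULL → not nullable.
- bonus: UNIQUE does not imply NOT NULL → nullable.
- phone: no NOT NULL constraint applies → nullable.
- name: no NOT NULL constraint applies → nullable.
- role_id: no NOT NULL constraint applies → nullable.
- code: part of the PRIMARY KEY, which implies NOT NULL → not nullable.

grade, level, hire_date, bonus, phone, name, role_id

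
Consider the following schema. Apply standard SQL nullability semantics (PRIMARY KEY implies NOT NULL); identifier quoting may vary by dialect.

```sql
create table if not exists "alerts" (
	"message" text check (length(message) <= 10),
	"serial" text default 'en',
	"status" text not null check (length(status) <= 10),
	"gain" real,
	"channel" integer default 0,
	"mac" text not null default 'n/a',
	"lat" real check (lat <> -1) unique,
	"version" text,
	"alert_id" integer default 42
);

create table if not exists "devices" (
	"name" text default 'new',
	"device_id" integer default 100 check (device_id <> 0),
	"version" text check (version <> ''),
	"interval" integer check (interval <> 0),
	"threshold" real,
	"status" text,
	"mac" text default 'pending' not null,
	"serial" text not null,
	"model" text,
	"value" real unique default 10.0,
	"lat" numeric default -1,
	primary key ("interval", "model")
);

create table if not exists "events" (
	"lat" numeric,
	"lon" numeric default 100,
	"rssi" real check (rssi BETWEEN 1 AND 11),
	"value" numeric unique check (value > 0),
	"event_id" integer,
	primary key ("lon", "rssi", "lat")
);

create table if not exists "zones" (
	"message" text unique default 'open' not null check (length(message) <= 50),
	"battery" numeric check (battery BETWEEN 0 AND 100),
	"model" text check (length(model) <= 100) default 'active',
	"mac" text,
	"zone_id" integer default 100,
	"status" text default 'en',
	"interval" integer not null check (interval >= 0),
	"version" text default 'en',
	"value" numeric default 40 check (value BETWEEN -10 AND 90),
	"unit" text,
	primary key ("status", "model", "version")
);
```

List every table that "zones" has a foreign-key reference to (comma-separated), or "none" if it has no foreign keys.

No column in zones has a REFERENCES clause.

none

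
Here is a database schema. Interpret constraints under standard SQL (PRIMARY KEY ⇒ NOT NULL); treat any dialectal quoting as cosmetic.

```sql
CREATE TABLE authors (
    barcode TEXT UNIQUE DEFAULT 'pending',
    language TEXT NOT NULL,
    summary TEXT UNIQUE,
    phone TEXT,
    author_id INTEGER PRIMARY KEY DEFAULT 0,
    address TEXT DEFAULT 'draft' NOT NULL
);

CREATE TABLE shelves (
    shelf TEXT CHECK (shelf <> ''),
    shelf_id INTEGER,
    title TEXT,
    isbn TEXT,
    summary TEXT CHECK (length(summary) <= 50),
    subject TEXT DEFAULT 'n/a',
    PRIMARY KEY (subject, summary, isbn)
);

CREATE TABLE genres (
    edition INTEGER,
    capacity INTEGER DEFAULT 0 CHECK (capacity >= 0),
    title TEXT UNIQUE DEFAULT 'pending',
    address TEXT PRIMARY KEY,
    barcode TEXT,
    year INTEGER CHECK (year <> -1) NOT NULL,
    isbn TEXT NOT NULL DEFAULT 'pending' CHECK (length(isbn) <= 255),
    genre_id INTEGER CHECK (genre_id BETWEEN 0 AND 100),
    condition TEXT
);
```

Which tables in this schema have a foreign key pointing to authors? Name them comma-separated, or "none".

none

No REFERENCES clause anywhere in the schema names authors.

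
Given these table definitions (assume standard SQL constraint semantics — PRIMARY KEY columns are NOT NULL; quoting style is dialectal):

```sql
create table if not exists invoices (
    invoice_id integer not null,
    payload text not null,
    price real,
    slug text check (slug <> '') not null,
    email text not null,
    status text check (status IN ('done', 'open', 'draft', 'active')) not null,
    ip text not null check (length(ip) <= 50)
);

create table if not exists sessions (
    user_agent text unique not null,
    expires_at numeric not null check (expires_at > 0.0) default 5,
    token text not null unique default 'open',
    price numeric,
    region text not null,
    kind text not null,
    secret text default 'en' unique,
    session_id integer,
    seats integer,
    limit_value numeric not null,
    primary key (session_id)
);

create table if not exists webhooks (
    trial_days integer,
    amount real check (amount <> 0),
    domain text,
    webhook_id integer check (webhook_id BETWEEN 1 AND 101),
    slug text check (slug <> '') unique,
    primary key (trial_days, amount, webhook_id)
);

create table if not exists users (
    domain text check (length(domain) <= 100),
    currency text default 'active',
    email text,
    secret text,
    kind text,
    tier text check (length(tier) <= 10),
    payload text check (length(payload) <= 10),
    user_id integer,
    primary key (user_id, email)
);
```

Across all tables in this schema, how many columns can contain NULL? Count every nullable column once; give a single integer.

invoices: 1 nullable (price — PK none and explicit NOT NULL columns excluded).
sessions: 3 nullable (price, secret, seats — PK (session_id) and explicit NOT NULL columns excluded).
webhooks: 2 nullable (domain, slug — PK (trial_days, amount, webhook_id) and explicit NOT NULL columns excluded).
users: 6 nullable (domain, currency, secret, kind, tier, payload — PK (user_id, email) and explicit NOT NULL columns excluded).
Total: 1 + 3 + 2 + 6 = 12.

12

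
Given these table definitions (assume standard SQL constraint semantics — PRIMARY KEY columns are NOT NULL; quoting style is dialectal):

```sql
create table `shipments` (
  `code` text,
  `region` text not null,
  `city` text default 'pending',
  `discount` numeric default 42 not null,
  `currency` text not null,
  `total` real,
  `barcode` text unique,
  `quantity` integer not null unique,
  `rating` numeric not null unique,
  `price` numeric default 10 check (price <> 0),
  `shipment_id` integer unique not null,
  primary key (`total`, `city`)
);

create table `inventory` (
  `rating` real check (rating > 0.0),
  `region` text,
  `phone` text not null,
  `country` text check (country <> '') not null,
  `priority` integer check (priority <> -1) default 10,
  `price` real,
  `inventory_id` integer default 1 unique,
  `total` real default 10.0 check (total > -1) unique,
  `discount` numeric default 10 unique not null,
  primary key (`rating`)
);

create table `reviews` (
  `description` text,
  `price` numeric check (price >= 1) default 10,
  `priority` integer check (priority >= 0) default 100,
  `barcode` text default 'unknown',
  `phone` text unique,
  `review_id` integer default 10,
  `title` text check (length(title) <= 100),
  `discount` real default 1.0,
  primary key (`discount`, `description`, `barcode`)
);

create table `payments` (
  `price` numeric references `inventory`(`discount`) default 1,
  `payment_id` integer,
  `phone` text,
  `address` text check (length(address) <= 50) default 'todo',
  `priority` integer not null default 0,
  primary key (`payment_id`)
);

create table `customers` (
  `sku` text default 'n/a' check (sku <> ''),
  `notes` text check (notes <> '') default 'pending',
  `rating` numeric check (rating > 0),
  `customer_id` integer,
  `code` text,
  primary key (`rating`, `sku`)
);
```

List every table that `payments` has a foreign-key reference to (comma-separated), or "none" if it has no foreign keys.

inventory

- price REFERENCES inventory(discount).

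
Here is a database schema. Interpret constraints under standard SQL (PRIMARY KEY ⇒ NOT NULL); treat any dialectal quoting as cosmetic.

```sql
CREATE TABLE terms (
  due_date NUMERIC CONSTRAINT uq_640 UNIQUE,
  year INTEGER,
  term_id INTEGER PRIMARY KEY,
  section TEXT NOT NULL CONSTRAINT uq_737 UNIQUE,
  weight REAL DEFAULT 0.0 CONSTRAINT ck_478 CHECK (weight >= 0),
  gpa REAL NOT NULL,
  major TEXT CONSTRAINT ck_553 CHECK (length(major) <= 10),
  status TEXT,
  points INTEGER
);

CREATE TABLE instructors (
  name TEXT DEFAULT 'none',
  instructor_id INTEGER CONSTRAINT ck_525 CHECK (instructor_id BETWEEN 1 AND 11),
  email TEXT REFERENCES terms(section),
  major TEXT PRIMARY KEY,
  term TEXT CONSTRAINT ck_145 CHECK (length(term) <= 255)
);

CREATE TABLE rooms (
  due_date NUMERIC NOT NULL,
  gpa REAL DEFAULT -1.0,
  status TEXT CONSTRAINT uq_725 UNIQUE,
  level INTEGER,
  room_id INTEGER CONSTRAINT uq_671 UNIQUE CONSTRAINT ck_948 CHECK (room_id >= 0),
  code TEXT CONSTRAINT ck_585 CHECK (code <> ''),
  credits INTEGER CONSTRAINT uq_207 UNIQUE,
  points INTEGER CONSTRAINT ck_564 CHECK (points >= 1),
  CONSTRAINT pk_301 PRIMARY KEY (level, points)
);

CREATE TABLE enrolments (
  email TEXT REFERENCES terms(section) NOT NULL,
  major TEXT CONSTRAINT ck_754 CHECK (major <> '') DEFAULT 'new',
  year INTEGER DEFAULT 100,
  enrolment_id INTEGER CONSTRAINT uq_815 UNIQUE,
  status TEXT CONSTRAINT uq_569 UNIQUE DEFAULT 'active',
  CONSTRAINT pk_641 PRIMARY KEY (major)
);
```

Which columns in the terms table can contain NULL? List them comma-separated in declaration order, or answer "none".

- due_date: UNIQUE does not imply NOT NULL → nullable.
- year: no NOT NULL constraint applies → nullable.
- term_id: part of the PRIMARY KEY, which implies NOT NULL → not nullable.
- section: declared NOT NULL → not nullable.
- weight: CHECK does not forbid NULL (a CHECK constraint passes when its expression is NULL) → nullable.
- gpa: declared NOT NULL → not nullable.
- major: CHECK does not forbid NULL (a CHECK constraint passes when its expression is NULL) → nullable.
- status: no NOT NULL constraint applies → nullable.
- points: no NOT NULL constraint applies → nullable.

due_date, year, weight, major, status, points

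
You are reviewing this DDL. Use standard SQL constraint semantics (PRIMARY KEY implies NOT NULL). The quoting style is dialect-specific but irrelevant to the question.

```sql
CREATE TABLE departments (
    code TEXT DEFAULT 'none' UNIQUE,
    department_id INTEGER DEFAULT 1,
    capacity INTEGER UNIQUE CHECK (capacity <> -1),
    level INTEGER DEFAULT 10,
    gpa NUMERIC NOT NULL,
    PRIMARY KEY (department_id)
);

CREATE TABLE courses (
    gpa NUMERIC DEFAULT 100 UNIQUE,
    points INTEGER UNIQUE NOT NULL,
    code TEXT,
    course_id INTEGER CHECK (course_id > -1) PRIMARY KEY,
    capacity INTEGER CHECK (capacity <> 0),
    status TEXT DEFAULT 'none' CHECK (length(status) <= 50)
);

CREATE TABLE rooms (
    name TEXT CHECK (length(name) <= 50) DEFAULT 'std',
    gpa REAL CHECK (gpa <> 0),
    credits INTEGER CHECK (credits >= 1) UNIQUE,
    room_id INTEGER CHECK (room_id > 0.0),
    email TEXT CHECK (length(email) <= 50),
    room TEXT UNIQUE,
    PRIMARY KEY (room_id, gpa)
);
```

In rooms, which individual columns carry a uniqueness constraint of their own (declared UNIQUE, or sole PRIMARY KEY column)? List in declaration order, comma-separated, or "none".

- name: no UNIQUE or single-column PK constraint.
- gpa: part of a composite PRIMARY KEY — only the tuple is unique, not this column on its own.
- credits: declared UNIQUE → unique.
- room_id: part of a composite PRIMARY KEY — only the tuple is unique, not this column on its own.
- email: no UNIQUE or single-column PK constraint.
- room: declared UNIQUE → unique.

credits, room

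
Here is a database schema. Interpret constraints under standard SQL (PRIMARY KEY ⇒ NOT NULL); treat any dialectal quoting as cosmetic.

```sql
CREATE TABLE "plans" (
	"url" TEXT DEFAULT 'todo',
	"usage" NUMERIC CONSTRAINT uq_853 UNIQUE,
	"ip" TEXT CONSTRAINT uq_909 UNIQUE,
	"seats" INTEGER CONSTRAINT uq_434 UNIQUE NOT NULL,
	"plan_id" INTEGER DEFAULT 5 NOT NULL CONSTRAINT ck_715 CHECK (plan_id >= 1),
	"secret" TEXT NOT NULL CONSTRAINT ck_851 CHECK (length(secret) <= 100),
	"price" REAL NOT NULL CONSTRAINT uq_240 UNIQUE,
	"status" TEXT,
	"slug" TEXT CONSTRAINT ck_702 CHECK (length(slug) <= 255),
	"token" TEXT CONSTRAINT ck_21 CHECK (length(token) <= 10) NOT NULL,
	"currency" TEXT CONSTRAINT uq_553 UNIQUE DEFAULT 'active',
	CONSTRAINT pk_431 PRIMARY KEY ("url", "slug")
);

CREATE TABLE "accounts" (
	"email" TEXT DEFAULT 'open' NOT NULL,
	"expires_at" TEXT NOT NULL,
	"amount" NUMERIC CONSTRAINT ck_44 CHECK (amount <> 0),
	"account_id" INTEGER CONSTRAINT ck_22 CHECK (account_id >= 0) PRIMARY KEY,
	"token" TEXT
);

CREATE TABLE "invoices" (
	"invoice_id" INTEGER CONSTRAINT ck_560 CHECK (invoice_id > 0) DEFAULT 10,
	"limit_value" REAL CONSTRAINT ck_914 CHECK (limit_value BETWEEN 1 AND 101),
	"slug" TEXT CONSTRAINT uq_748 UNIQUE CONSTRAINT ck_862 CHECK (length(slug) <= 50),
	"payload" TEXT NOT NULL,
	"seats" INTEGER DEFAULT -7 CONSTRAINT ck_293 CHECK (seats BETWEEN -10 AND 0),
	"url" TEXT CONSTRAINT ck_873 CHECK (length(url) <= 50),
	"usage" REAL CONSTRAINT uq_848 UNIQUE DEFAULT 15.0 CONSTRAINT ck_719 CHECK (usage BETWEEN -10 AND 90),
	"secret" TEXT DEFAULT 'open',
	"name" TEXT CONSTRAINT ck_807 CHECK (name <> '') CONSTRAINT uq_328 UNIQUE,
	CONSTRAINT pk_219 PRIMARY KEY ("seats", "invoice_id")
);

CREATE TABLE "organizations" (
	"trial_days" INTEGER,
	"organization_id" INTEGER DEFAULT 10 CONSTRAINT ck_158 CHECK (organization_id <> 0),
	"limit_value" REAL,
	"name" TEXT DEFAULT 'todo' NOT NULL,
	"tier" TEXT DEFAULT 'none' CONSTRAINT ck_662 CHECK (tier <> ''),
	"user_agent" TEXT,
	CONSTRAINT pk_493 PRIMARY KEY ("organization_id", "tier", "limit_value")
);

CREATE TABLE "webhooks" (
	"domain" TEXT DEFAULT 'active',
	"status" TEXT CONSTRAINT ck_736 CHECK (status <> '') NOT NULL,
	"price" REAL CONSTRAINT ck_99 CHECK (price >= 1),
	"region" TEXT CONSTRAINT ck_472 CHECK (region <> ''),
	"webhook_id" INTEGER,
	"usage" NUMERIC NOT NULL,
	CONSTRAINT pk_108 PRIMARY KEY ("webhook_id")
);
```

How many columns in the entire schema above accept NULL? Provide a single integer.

plans: 4 nullable (usage, ip, status, currency — PK (url, slug) and explicit NOT NULL columns excluded).
accounts: 2 nullable (amount, token — PK (account_id) and explicit NOT NULL columns excluded).
invoices: 6 nullable (limit_value, slug, url, usage, secret, name — PK (seats, invoice_id) and explicit NOT NULL columns excluded).
organizations: 2 nullable (trial_days, user_agent — PK (organization_id, tier, limit_value) and explicit NOT NULL columns excluded).
webhooks: 3 nullable (domain, price, region — PK (webhook_id) and explicit NOT NULL columns excluded).
Total: 4 + 2 + 6 + 2 + 3 = 17.

17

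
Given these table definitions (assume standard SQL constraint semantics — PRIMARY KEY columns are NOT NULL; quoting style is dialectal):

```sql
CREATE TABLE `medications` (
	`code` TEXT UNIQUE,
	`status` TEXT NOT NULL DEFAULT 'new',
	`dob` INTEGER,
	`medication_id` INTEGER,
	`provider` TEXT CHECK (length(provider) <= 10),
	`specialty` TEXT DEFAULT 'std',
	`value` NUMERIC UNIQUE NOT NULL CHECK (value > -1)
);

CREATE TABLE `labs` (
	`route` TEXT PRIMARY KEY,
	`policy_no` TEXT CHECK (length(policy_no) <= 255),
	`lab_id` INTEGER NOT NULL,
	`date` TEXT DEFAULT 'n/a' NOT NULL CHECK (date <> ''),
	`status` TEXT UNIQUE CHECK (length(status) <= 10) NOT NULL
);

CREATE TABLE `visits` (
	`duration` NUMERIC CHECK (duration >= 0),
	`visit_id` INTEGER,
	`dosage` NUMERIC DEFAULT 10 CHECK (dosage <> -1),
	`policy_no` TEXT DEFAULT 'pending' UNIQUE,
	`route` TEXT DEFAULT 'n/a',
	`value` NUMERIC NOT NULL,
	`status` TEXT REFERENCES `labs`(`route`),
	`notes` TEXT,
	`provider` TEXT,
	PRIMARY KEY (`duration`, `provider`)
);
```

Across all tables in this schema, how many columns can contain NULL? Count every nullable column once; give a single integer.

medications: 5 nullable (code, dob, medication_id, provider, specialty — PK none and explicit NOT NULL columns excluded).
labs: 1 nullable (policy_no — PK (route) and explicit NOT NULL columns excluded).
visits: 6 nullable (visit_id, dosage, policy_no, route, status, notes — PK (duration, provider) and explicit NOT NULL columns excluded).
Total: 5 + 1 + 6 = 12.

12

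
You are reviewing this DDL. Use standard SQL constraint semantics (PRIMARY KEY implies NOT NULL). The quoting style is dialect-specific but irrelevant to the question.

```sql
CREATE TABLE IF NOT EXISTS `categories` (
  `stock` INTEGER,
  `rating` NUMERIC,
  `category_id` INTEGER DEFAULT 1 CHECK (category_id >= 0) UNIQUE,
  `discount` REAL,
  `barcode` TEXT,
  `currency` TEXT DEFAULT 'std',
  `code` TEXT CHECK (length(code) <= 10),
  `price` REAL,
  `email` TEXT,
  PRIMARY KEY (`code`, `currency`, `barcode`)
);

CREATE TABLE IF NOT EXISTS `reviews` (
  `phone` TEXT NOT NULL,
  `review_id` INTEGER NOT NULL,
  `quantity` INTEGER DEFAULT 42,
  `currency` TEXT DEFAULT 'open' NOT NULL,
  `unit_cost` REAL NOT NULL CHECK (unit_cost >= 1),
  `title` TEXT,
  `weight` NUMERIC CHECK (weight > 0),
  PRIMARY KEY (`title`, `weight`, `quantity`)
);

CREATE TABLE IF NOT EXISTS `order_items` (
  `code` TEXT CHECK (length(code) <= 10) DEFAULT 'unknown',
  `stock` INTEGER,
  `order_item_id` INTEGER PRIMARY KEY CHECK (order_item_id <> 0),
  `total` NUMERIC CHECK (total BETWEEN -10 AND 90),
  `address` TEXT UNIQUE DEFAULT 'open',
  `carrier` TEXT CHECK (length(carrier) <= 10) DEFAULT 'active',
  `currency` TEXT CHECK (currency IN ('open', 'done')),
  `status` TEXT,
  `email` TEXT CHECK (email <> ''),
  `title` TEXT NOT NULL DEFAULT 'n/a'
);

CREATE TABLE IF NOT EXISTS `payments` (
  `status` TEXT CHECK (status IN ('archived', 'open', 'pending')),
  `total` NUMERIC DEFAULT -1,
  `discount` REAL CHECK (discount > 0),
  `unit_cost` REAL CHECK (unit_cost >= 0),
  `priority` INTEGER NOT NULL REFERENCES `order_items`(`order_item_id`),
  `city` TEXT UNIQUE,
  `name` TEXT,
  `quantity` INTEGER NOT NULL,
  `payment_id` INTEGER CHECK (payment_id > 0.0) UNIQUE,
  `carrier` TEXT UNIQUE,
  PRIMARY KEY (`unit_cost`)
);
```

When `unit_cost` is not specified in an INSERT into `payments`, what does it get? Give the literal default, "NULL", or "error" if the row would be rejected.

error

unit_cost has no DEFAULT clause.
Omitting it would insert NULL, but it is part of the PRIMARY KEY, so the INSERT fails.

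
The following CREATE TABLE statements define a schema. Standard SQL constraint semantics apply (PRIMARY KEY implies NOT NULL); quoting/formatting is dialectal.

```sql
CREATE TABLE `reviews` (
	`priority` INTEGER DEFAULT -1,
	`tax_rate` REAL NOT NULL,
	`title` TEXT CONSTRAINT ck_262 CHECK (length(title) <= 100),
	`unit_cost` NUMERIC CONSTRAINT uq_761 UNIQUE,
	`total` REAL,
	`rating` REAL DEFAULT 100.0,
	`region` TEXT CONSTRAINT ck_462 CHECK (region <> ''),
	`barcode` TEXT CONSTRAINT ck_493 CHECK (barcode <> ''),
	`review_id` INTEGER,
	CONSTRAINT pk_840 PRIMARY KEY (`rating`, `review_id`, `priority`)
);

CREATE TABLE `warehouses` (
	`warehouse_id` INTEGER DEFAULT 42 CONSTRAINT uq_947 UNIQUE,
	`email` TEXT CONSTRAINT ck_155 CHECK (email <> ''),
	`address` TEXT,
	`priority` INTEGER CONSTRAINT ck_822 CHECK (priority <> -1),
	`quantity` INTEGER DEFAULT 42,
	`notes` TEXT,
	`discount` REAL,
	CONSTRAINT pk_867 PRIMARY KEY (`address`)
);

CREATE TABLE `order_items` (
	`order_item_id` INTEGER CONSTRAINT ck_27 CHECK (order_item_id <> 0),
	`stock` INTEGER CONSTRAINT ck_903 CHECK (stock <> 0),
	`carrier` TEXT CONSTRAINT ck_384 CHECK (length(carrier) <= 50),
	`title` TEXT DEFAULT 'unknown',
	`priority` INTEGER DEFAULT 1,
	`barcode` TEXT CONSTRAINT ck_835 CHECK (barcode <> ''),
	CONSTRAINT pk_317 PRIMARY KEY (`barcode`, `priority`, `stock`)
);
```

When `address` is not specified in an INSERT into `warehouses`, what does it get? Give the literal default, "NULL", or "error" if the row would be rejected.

error

address has no DEFAULT clause.
Omitting it would insert NULL, but it is part of the PRIMARY KEY, so the INSERT fails.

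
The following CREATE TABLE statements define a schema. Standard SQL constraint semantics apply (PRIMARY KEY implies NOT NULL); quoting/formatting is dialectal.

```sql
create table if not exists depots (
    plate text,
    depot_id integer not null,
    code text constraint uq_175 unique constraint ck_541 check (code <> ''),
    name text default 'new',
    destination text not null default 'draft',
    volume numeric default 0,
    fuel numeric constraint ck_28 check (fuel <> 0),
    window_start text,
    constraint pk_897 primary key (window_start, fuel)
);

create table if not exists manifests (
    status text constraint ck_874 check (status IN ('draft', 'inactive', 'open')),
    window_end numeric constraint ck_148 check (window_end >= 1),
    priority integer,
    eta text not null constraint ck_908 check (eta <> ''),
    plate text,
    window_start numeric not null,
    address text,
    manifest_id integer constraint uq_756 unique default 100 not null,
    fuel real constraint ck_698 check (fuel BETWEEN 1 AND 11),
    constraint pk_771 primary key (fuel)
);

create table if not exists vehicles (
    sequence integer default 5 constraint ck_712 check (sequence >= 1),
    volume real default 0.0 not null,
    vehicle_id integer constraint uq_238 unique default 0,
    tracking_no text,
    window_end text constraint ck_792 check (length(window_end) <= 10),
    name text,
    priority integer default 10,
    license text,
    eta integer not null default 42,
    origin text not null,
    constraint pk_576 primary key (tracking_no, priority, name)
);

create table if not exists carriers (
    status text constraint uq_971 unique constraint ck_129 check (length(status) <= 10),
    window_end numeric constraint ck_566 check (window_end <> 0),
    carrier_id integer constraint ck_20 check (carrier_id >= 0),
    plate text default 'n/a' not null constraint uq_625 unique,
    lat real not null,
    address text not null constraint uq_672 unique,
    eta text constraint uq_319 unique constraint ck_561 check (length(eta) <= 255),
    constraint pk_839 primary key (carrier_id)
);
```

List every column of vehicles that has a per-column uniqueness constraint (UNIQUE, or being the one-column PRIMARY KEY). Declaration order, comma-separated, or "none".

- sequence: no UNIQUE or single-column PK constraint.
- volume: no UNIQUE or single-column PK constraint.
- vehicle_id: declared UNIQUE → unique.
- tracking_no: part of a composite PRIMARY KEY — only the tuple is unique, not this column on its own.
- window_end: no UNIQUE or single-column PK constraint.
- name: part of a composite PRIMARY KEY — only the tuple is unique, not this column on its own.
- priority: part of a composite PRIMARY KEY — only the tuple is unique, not this column on its own.
- license: no UNIQUE or single-column PK constraint.
- eta: no UNIQUE or single-column PK constraint.
- origin: no UNIQUE or single-column PK constraint.

vehicle_id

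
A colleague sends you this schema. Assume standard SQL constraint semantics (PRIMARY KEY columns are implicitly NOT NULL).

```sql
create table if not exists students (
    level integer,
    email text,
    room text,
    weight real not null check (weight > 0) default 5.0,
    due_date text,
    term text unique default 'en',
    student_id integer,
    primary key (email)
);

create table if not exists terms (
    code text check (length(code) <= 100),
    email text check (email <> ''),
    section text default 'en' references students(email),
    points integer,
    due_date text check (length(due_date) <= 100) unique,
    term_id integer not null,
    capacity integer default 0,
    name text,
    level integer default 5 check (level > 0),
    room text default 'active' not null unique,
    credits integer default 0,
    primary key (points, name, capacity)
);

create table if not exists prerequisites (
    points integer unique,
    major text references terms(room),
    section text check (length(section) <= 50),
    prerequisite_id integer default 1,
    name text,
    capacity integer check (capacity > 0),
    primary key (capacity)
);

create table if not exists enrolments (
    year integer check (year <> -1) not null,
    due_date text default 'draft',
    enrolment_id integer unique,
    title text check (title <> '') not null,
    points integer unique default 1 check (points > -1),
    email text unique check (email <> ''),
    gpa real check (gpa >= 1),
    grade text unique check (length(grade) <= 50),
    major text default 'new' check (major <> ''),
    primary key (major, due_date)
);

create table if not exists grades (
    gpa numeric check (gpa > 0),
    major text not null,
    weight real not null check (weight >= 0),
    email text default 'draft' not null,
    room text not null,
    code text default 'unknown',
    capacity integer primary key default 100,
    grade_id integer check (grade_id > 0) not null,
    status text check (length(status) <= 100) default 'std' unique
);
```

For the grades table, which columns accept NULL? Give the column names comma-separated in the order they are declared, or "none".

- gpa: CHECK does not forbid NULL (a CHECK constraint passes when its expression is NULL) → nullable.
- major: declared NOT NULL → not nullable.
- weight: declared NOT NULL → not nullable.
- email: declared NOT NULL → not nullable.
- room: declared NOT NULL → not nullable.
- code: DEFAULT only fills an omitted column; an explicit NULL is still allowed → nullable.
- capacity: part of the PRIMARY KEY, which implies NOT NULL → not nullable.
- grade_id: declared NOT NULL → not nullable.
- status: CHECK does not forbid NULL (a CHECK constraint passes when its expression is NULL) → nullable.

gpa, code, status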